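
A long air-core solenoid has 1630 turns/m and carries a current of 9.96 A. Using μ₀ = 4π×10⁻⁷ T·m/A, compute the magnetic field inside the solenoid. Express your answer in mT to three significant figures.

Inside a long solenoid, B = μ₀nI.
B = (4π×10⁻⁷)(1.630×10^3 m⁻¹)(9.96 A) = 2.040×10^-2 T.

B ≈ 20.4 mT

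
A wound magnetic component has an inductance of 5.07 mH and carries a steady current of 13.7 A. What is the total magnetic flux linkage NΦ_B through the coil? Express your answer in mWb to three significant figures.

NΦ_B ≈ 69.5 mWb

From L = NΦ_B/I, the flux linkage is NΦ_B = LI.
NΦ_B = (5.070×10^-3 H)(13.7 A) = 6.946×10^-2 Wb.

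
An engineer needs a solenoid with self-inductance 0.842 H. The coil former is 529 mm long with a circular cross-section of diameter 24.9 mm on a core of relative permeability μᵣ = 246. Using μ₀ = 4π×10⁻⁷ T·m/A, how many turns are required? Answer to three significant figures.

A = π(d/2)² = π(1.245×10^-2 m)² = 4.870×10^-4 m².
From L = μ₀μᵣN²A/ℓ, N = √(Lℓ / (μ₀μᵣA)).
N = √[(0.842)(0.529) / ((4π×10⁻⁷)(246)×4.870×10^-4)] = √(2.959×10^6) ≈ 1720.2.

N ≈ 1720 turns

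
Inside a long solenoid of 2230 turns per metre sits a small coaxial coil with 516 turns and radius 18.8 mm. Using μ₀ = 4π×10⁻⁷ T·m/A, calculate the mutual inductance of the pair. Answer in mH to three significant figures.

The outer solenoid produces a uniform field B₁ = μ₀n₁I₁ across the inner coil,
so the flux linkage is N₂Φ = N₂B₁A₂ = μ₀n₁N₂A₂·I₁, giving M = μ₀n₁N₂A₂.
A₂ = πr² = π(1.880×10^-2 m)² = 1.110×10^-3 m².
M = (4π×10⁻⁷)(2230)(516)(1.110×10^-3) = 1.606×10^-3 H.

M ≈ 1.61 mH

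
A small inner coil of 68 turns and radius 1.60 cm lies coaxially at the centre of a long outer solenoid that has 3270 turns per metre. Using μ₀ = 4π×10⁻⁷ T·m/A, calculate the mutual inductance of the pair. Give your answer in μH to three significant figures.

M ≈ 225 μH

The outer solenoid produces a uniform field B₁ = μ₀n₁I₁ across the inner coil,
so the flux linkage is N₂Φ = N₂B₁A₂ = μ₀n₁N₂A₂·I₁, giving M = μ₀n₁N₂A₂.
A₂ = πr² = π(1.600×10^-2 m)² = 8.042×10^-4 m².
M = (4π×10⁻⁷)(3270)(68)(8.042×10^-4) = 2.247×10^-4 H.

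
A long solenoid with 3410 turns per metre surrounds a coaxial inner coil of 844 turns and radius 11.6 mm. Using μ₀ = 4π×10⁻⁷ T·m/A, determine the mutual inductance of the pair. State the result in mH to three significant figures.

The outer solenoid produces a uniform field B₁ = μ₀n₁I₁ across the inner coil,
so the flux linkage is N₂Φ = N₂B₁A₂ = μ₀n₁N₂A₂·I₁, giving M = μ₀n₁N₂A₂.
A₂ = πr² = π(1.160×10^-2 m)² = 4.227×10^-4 m².
M = (4π×10⁻⁷)(3410)(844)(4.227×10^-4) = 1.529×10^-3 H.

M ≈ 1.53 mH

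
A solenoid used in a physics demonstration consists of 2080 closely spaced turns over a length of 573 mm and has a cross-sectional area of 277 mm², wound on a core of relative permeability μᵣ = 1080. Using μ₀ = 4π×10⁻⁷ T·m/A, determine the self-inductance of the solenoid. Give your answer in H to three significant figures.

L ≈ 2.84 H

A = 277 mm² = 2.770×10^-4 m².
For a long solenoid, L = μ₀μᵣN²A/ℓ.
L = (4π×10⁻⁷)(1080)(2080)²(2.770×10^-4)/(0.573 m) = 2.838 H.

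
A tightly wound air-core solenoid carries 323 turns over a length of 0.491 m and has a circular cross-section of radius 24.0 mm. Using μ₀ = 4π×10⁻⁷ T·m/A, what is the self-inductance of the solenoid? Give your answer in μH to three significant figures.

A = πr² = π(2.400×10^-2 m)² = 1.810×10^-3 m².
For a long solenoid, L = μ₀N²A/ℓ.
L = (4π×10⁻⁷)(323)²(1.810×10^-3)/(0.491 m) = 4.832×10^-4 H.

L ≈ 483 μH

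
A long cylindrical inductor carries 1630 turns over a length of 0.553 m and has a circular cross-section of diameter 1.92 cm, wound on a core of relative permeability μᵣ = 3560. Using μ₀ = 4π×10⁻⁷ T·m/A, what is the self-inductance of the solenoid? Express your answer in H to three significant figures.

A = π(d/2)² = π(9.600×10^-3 m)² = 2.895×10^-4 m².
For a long solenoid, L = μ₀μᵣN²A/ℓ.
L = (4π×10⁻⁷)(3560)(1630)²(2.895×10^-4)/(0.553 m) = 6.223 H.

L ≈ 6.22 H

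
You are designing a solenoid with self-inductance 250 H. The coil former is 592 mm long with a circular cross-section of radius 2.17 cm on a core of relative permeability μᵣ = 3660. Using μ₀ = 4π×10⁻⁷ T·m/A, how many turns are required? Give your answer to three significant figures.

A = πr² = π(2.170×10^-2 m)² = 1.479×10^-3 m².
From L = μ₀μᵣN²A/ℓ, N = √(Lℓ / (μ₀μᵣA)).
N = √[(250)(0.592) / ((4π×10⁻⁷)(3660)×1.479×10^-3)] = √(2.175×10^7) ≈ 4663.9.

N ≈ 4660 turns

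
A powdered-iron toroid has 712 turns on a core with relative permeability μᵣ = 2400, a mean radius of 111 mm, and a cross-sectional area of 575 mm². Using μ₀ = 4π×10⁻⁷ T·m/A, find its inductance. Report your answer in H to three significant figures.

For a thin toroid, L = μ₀μᵣN²A/(2πR).
L = (4π×10⁻⁷)(2400)(712)²(5.750×10^-4) / (2π×0.111 m) = 1.261 H.

L ≈ 1.26 H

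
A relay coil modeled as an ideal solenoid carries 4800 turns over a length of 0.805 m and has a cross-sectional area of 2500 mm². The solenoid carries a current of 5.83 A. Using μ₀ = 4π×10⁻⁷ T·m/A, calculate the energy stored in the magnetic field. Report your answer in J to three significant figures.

A = 2500 mm² = 2.500×10^-3 m².
L = μ₀N²A/ℓ = (4π×10⁻⁷)(4800)²(2.500×10^-3)/(0.805) = 8.992×10^-2 H.
U = ½LI² = ½(8.992×10^-2)(5.83)² = 1.528 J.

U ≈ 1.53 J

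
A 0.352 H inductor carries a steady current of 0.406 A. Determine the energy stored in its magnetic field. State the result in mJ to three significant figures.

U ≈ 29.0 mJ

Stored magnetic energy: U = ½LI².
U = ½(0.352 H)(0.406 A)² = 2.901×10^-2 J.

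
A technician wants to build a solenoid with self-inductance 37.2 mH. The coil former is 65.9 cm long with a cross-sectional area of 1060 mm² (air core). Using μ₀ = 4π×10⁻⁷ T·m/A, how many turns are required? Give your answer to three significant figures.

A = 1060 mm² = 1.060×10^-3 m².
From L = μ₀N²A/ℓ, N = √(Lℓ / (μ₀A)).
N = √[(3.720×10^-2)(0.659) / ((4π×10⁻⁷)×1.060×10^-3)] = √(1.840×10^7) ≈ 4290.0.

N ≈ 4290 turns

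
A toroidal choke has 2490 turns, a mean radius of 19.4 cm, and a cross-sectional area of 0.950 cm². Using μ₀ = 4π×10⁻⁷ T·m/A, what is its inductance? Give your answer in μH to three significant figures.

L ≈ 607 μH

For a thin toroid, L = μ₀N²A/(2πR).
L = (4π×10⁻⁷)(2490)²(9.500×10^-5) / (2π×0.194 m) = 6.072×10^-4 H.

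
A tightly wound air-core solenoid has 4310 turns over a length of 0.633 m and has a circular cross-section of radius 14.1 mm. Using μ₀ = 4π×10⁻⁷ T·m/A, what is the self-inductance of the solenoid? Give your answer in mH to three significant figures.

A = πr² = π(1.410×10^-2 m)² = 6.246×10^-4 m².
For a long solenoid, L = μ₀N²A/ℓ.
L = (4π×10⁻⁷)(4310)²(6.246×10^-4)/(0.633 m) = 2.303×10^-2 H.

L ≈ 23.0 mH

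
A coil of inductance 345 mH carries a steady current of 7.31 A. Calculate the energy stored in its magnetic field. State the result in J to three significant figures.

Stored magnetic energy: U = ½LI².
U = ½(0.345 H)(7.31 A)² = 9.218 J.

U ≈ 9.22 J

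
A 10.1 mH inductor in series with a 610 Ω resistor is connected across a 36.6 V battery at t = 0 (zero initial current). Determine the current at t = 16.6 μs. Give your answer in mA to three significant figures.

τ = L/R = 1.010×10^-2/610 = 1.656×10^-5 s; final current I_∞ = ε/R = 36.6/610 = 6.000×10^-2 A.
I(t) = I_∞(1 − e^(−t/τ)) with t/τ = 1.003.
I = (6.000×10^-2)(1 − e^(−1.003)) = 3.798×10^-2 A.

I ≈ 38.0 mA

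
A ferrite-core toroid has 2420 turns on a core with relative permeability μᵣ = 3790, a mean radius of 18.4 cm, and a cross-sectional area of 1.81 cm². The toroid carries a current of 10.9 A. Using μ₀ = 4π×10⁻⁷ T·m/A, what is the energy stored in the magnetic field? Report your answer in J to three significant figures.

L = μ₀μᵣN²A/(2πR) = (4π×10⁻⁷)(3790)(2420)²(1.810×10^-4)/(2π×0.184) = 4.367 H.
U = ½LI² = ½(4.367)(10.9)² = 259.4 J.

U ≈ 259 J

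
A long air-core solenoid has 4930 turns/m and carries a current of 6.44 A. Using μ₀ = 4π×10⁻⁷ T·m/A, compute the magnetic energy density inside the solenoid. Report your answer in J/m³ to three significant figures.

u ≈ 633 J/m³

B = μ₀nI = (4π×10⁻⁷)(4.930×10^3)(6.44) = 3.990×10^-2 T.
u = B²/(2μ₀) = (3.990×10^-2)²/(2×4π×10⁻⁷) = 633.4 J/m³.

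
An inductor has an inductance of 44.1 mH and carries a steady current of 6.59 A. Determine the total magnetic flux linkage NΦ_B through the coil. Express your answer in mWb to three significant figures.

NΦ_B ≈ 291 mWb

From L = NΦ_B/I, the flux linkage is NΦ_B = LI.
NΦ_B = (4.410×10^-2 H)(6.59 A) = 0.2906 Wb.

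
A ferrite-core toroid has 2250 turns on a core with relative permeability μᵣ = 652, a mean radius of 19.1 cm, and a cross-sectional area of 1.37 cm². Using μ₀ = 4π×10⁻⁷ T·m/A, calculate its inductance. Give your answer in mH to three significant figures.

L ≈ 474 mH

For a thin toroid, L = μ₀μᵣN²A/(2πR).
L = (4π×10⁻⁷)(652)(2250)²(1.370×10^-4) / (2π×0.191 m) = 0.4735 H.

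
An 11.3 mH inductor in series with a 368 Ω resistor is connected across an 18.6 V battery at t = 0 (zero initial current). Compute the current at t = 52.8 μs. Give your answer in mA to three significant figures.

I ≈ 41.5 mA

τ = L/R = 1.130×10^-2/368 = 3.071×10^-5 s; final current I_∞ = ε/R = 18.6/368 = 5.054×10^-2 A.
I(t) = I_∞(1 − e^(−t/τ)) with t/τ = 1.720.
I = (5.054×10^-2)(1 − e^(−1.720)) = 4.149×10^-2 A.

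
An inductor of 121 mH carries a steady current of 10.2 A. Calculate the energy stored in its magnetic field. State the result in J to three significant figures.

Stored magnetic energy: U = ½LI².
U = ½(0.121 H)(10.2 A)² = 6.294 J.

U ≈ 6.29 J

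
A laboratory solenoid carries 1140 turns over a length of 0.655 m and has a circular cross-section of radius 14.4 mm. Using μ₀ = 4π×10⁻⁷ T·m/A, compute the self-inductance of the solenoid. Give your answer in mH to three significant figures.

A = πr² = π(1.440×10^-2 m)² = 6.514×10^-4 m².
For a long solenoid, L = μ₀N²A/ℓ.
L = (4π×10⁻⁷)(1140)²(6.514×10^-4)/(0.655 m) = 1.624×10^-3 H.

L ≈ 1.62 mH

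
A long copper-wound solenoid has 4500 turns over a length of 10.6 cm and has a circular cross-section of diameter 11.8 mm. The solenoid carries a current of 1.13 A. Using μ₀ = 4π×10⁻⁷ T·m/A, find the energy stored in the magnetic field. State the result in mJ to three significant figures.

U ≈ 16.8 mJ

A = π(d/2)² = π(5.900×10^-3 m)² = 1.094×10^-4 m².
L = μ₀N²A/ℓ = (4π×10⁻⁷)(4500)²(1.094×10^-4)/(0.106) = 2.625×10^-2 H.
U = ½LI² = ½(2.625×10^-2)(1.13)² = 1.676×10^-2 J.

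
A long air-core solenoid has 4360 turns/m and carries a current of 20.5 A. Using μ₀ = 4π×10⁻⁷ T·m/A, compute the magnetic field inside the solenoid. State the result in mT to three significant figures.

Inside a long solenoid, B = μ₀nI.
B = (4π×10⁻⁷)(4.360×10^3 m⁻¹)(20.5 A) = 0.1123 T.

B ≈ 112 mT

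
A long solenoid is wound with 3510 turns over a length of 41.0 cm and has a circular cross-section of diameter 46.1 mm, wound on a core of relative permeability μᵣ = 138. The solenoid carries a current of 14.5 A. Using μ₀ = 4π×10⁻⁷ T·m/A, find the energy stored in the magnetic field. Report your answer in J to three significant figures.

U ≈ 914 J

A = π(d/2)² = π(2.305×10^-2 m)² = 1.669×10^-3 m².
L = μ₀μᵣN²A/ℓ = (4π×10⁻⁷)(138)(3510)²(1.669×10^-3)/(0.41) = 8.698 H.
U = ½LI² = ½(8.698)(14.5)² = 914.4 J.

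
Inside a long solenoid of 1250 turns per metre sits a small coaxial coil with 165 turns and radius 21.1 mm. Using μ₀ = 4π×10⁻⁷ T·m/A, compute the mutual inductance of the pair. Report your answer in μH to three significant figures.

M ≈ 363 μH

The outer solenoid produces a uniform field B₁ = μ₀n₁I₁ across the inner coil,
so the flux linkage is N₂Φ = N₂B₁A₂ = μ₀n₁N₂A₂·I₁, giving M = μ₀n₁N₂A₂.
A₂ = πr² = π(2.110×10^-2 m)² = 1.399×10^-3 m².
M = (4π×10⁻⁷)(1250)(165)(1.399×10^-3) = 3.625×10^-4 H.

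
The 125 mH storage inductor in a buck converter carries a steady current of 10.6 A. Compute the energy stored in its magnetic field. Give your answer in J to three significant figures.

Stored magnetic energy: U = ½LI².
U = ½(0.125 H)(10.6 A)² = 7.022 J.

U ≈ 7.02 J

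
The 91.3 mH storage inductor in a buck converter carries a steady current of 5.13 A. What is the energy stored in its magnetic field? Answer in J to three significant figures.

Stored magnetic energy: U = ½LI².
U = ½(9.130×10^-2 H)(5.13 A)² = 1.201 J.

U ≈ 1.20 J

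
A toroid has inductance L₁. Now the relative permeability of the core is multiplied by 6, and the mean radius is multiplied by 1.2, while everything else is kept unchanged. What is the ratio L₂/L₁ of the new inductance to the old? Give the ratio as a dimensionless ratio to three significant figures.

L₂/L₁ = 5.00

For a toroid, L ∝ μᵣN²A/R.
L₂/L₁ = (6) × (1.2)^-1 = 5.00.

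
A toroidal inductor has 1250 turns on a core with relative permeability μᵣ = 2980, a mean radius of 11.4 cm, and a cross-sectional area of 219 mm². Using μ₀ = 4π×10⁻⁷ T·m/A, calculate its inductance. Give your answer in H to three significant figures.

For a thin toroid, L = μ₀μᵣN²A/(2πR).
L = (4π×10⁻⁷)(2980)(1250)²(2.190×10^-4) / (2π×0.114 m) = 1.789 H.

L ≈ 1.79 H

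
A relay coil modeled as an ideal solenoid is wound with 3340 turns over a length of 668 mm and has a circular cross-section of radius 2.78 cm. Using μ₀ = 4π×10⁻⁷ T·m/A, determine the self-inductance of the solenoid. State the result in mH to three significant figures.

A = πr² = π(2.780×10^-2 m)² = 2.428×10^-3 m².
For a long solenoid, L = μ₀N²A/ℓ.
L = (4π×10⁻⁷)(3340)²(2.428×10^-3)/(0.668 m) = 5.095×10^-2 H.

L ≈ 51.0 mH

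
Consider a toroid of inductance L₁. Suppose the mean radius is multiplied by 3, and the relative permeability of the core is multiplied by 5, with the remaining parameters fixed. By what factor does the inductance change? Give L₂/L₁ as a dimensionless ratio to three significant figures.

For a toroid, L ∝ μᵣN²A/R.
L₂/L₁ = (3)^-1 × (5) = 1.67.

L₂/L₁ = 1.67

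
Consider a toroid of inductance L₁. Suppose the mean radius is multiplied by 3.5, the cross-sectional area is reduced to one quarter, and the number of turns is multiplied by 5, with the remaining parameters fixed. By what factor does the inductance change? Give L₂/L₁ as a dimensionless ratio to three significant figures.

For a toroid, L ∝ μᵣN²A/R.
L₂/L₁ = (3.5)^-1 × (0.25) × (5)^2 = 1.79.

L₂/L₁ = 1.79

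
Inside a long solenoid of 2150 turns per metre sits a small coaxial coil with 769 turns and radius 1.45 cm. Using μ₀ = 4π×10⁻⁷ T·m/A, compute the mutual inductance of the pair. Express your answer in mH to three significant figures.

The outer solenoid produces a uniform field B₁ = μ₀n₁I₁ across the inner coil,
so the flux linkage is N₂Φ = N₂B₁A₂ = μ₀n₁N₂A₂·I₁, giving M = μ₀n₁N₂A₂.
A₂ = πr² = π(1.450×10^-2 m)² = 6.605×10^-4 m².
M = (4π×10⁻⁷)(2150)(769)(6.605×10^-4) = 1.372×10^-3 H.

M ≈ 1.37 mH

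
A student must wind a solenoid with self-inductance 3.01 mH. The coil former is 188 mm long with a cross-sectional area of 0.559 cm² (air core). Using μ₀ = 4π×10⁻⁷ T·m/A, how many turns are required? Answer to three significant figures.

A = 0.559 cm² = 5.590×10^-5 m².
From L = μ₀N²A/ℓ, N = √(Lℓ / (μ₀A)).
N = √[(3.010×10^-3)(0.188) / ((4π×10⁻⁷)×5.590×10^-5)] = √(8.056×10^6) ≈ 2838.3.

N ≈ 2840 turns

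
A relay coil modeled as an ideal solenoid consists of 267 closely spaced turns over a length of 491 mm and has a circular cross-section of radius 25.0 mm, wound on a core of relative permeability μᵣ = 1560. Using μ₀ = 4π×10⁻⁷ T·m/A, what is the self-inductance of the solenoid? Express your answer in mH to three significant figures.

A = πr² = π(2.500×10^-2 m)² = 1.963×10^-3 m².
For a long solenoid, L = μ₀μᵣN²A/ℓ.
L = (4π×10⁻⁷)(1560)(267)²(1.963×10^-3)/(0.491 m) = 0.5589 H.

L ≈ 559 mH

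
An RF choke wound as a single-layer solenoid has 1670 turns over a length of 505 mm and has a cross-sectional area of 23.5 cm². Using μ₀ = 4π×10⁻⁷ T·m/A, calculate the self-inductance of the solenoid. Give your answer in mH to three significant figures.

L ≈ 16.3 mH

A = 23.5 cm² = 2.350×10^-3 m².
For a long solenoid, L = μ₀N²A/ℓ.
L = (4π×10⁻⁷)(1670)²(2.350×10^-3)/(0.505 m) = 1.631×10^-2 H.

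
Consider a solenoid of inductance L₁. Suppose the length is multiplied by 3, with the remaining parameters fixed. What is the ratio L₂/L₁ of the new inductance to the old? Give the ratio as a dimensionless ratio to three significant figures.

For a solenoid, L ∝ μᵣN²A/ℓ.
L₂/L₁ = (3)^-1 = 0.333.

L₂/L₁ = 0.333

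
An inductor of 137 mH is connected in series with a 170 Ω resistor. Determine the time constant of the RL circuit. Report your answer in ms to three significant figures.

τ = L/R = (0.137 H)/(170 Ω) = 8.059×10^-4 s.

τ ≈ 0.806 ms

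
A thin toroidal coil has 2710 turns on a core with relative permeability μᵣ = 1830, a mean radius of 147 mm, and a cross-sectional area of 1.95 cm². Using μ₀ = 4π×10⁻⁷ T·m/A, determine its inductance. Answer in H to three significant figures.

For a thin toroid, L = μ₀μᵣN²A/(2πR).
L = (4π×10⁻⁷)(1830)(2710)²(1.950×10^-4) / (2π×0.147 m) = 3.566 H.

L ≈ 3.57 H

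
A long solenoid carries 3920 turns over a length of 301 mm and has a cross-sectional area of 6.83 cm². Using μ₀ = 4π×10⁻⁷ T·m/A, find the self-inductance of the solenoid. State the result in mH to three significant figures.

L ≈ 43.8 mH

A = 6.83 cm² = 6.830×10^-4 m².
For a long solenoid, L = μ₀N²A/ℓ.
L = (4π×10⁻⁷)(3920)²(6.830×10^-4)/(0.301 m) = 4.382×10^-2 H.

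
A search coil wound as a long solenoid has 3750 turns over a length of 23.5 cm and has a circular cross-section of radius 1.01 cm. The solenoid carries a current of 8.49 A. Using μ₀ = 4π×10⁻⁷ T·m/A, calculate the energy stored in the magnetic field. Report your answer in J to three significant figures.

A = πr² = π(1.010×10^-2 m)² = 3.2047×10^-4 m².
L = μ₀N²A/ℓ = (4π×10⁻⁷)(3750)²(3.2047×10^-4)/(0.235) = 2.410×10^-2 H.
U = ½LI² = ½(2.410×10^-2)(8.49)² = 0.8685 J.

U ≈ 0.869 J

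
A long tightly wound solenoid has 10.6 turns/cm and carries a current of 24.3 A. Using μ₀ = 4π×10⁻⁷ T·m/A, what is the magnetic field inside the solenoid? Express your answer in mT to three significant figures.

B ≈ 32.4 mT

Inside a long solenoid, B = μ₀nI.
B = (4π×10⁻⁷)(1.060×10^3 m⁻¹)(24.3 A) = 3.237×10^-2 T.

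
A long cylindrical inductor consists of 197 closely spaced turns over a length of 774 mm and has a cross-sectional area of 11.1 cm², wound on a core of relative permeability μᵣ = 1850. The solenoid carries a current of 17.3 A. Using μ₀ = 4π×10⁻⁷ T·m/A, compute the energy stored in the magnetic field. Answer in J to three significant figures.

A = 11.1 cm² = 1.110×10^-3 m².
L = μ₀μᵣN²A/ℓ = (4π×10⁻⁷)(1850)(197)²(1.110×10^-3)/(0.774) = 0.1294 H.
U = ½LI² = ½(0.1294)(17.3)² = 19.36 J.

U ≈ 19.4 J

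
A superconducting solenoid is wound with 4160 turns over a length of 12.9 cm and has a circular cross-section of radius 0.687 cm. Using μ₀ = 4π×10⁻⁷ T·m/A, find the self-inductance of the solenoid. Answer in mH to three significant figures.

L ≈ 25.0 mH

A = πr² = π(6.870×10^-3 m)² = 1.483×10^-4 m².
For a long solenoid, L = μ₀N²A/ℓ.
L = (4π×10⁻⁷)(4160)²(1.483×10^-4)/(0.129 m) = 2.500×10^-2 H.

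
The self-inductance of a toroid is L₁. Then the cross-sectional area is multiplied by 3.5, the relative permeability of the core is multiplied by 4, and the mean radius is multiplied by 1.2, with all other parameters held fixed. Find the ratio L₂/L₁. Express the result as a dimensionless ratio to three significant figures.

L₂/L₁ = 11.7

For a toroid, L ∝ μᵣN²A/R.
L₂/L₁ = (3.5) × (4) × (1.2)^-1 = 11.7.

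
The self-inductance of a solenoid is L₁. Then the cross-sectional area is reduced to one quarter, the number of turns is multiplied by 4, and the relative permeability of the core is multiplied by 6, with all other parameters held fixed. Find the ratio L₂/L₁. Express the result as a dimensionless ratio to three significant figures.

For a solenoid, L ∝ μᵣN²A/ℓ.
L₂/L₁ = (0.25) × (4)^2 × (6) = 24.0.

L₂/L₁ = 24.0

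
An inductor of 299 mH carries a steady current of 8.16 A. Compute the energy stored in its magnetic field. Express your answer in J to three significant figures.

Stored magnetic energy: U = ½LI².
U = ½(0.299 H)(8.16 A)² = 9.9545 J.

U ≈ 9.95 J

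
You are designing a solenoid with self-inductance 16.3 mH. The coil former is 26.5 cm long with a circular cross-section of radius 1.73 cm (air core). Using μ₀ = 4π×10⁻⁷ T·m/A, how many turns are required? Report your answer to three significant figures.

A = πr² = π(1.730×10^-2 m)² = 9.402×10^-4 m².
From L = μ₀N²A/ℓ, N = √(Lℓ / (μ₀A)).
N = √[(1.630×10^-2)(0.265) / ((4π×10⁻⁷)×9.402×10^-4)] = √(3.656×10^6) ≈ 1912.0.

N ≈ 1910 turns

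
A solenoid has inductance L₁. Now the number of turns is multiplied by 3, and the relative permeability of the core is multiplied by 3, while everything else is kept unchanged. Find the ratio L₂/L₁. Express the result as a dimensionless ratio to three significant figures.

L₂/L₁ = 27.0

For a solenoid, L ∝ μᵣN²A/ℓ.
L₂/L₁ = (3)^2 × (3) = 27.0.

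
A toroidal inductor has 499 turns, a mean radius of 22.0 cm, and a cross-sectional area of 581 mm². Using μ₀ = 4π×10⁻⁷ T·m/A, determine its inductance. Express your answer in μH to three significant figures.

L ≈ 132 μH

For a thin toroid, L = μ₀N²A/(2πR).
L = (4π×10⁻⁷)(499)²(5.810×10^-4) / (2π×0.22 m) = 1.315×10^-4 H.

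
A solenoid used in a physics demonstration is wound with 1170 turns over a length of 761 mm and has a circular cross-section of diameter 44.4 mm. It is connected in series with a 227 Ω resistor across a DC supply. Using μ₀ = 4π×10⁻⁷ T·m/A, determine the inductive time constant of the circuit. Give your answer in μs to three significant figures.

A = π(d/2)² = π(2.220×10^-2 m)² = 1.548×10^-3 m².
L = μ₀N²A/ℓ = (4π×10⁻⁷)(1170)²(1.548×10^-3)/(0.761) = 3.500×10^-3 H.
τ = L/R = (3.500×10^-3)/(227) = 1.542×10^-5 s.

τ ≈ 15.4 μs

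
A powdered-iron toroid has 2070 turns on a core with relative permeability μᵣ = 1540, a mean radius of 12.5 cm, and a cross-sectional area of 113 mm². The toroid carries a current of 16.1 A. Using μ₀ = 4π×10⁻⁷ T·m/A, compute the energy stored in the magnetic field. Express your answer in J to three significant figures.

U ≈ 155 J

L = μ₀μᵣN²A/(2πR) = (4π×10⁻⁷)(1540)(2070)²(1.130×10^-4)/(2π×0.125) = 1.193 H.
U = ½LI² = ½(1.193)(16.1)² = 154.6 J.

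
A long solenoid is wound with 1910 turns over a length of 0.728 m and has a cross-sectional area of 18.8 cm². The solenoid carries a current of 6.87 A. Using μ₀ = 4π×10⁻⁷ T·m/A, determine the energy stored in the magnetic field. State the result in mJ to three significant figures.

A = 18.8 cm² = 1.880×10^-3 m².
L = μ₀N²A/ℓ = (4π×10⁻⁷)(1910)²(1.880×10^-3)/(0.728) = 1.184×10^-2 H.
U = ½LI² = ½(1.184×10^-2)(6.87)² = 0.2794 J.

U ≈ 279 mJ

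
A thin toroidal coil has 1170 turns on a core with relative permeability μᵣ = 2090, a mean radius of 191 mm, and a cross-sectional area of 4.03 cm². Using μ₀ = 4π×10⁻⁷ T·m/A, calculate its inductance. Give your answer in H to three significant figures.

L ≈ 1.21 H

For a thin toroid, L = μ₀μᵣN²A/(2πR).
L = (4π×10⁻⁷)(2090)(1170)²(4.030×10^-4) / (2π×0.191 m) = 1.207 H.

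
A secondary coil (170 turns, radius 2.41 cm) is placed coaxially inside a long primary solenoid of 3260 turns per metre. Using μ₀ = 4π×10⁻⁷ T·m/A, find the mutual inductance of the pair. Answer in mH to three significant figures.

The outer solenoid produces a uniform field B₁ = μ₀n₁I₁ across the inner coil,
so the flux linkage is N₂Φ = N₂B₁A₂ = μ₀n₁N₂A₂·I₁, giving M = μ₀n₁N₂A₂.
A₂ = πr² = π(2.410×10^-2 m)² = 1.8247×10^-3 m².
M = (4π×10⁻⁷)(3260)(170)(1.8247×10^-3) = 1.271×10^-3 H.

M ≈ 1.27 mH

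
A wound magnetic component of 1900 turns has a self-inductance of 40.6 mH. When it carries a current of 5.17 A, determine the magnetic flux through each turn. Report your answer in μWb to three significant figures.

Φ_B ≈ 110 μWb

From L = NΦ_B/I, the flux per turn is Φ_B = LI/N.
Φ_B = (4.060×10^-2 H)(5.17 A)/1900 = 1.1047×10^-4 Wb.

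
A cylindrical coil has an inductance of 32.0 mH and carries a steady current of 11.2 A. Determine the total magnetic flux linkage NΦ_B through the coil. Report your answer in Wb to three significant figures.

NΦ_B ≈ 0.358 Wb

From L = NΦ_B/I, the flux linkage is NΦ_B = LI.
NΦ_B = (3.200×10^-2 H)(11.2 A) = 0.3584 Wb.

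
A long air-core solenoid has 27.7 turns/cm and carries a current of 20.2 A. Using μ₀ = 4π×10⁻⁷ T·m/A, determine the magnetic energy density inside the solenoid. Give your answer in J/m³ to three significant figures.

B = μ₀nI = (4π×10⁻⁷)(2.770×10^3)(20.2) = 7.031×10^-2 T.
u = B²/(2μ₀) = (7.031×10^-2)²/(2×4π×10⁻⁷) = 1.967×10^3 J/m³.

u ≈ 1970 J/m³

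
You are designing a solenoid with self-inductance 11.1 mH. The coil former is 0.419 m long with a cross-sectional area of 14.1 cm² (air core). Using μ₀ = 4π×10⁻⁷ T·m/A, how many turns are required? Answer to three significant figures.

N ≈ 1620 turns

A = 14.1 cm² = 1.410×10^-3 m².
From L = μ₀N²A/ℓ, N = √(Lℓ / (μ₀A)).
N = √[(1.110×10^-2)(0.419) / ((4π×10⁻⁷)×1.410×10^-3)] = √(2.6249×10^6) ≈ 1620.1.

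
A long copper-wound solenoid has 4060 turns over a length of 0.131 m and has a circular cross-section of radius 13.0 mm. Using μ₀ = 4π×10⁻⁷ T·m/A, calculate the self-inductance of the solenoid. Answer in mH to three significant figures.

L ≈ 84.0 mH

A = πr² = π(1.300×10^-2 m)² = 5.309×10^-4 m².
For a long solenoid, L = μ₀N²A/ℓ.
L = (4π×10⁻⁷)(4060)²(5.309×10^-4)/(0.131 m) = 8.395×10^-2 H.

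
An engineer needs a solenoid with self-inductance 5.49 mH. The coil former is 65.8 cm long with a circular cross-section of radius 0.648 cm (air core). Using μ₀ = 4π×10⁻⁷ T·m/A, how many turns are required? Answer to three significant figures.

N ≈ 4670 turns

A = πr² = π(6.480×10^-3 m)² = 1.319×10^-4 m².
From L = μ₀N²A/ℓ, N = √(Lℓ / (μ₀A)).
N = √[(5.490×10^-3)(0.658) / ((4π×10⁻⁷)×1.319×10^-4)] = √(2.179×10^7) ≈ 4668.1.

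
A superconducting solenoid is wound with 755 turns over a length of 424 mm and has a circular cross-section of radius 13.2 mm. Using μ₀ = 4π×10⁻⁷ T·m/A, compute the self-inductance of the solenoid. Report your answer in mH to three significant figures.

L ≈ 0.925 mH

A = πr² = π(1.320×10^-2 m)² = 5.474×10^-4 m².
For a long solenoid, L = μ₀N²A/ℓ.
L = (4π×10⁻⁷)(755)²(5.474×10^-4)/(0.424 m) = 9.248×10^-4 H.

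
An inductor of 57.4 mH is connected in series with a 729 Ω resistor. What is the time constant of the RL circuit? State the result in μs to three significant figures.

τ = L/R = (5.740×10^-2 H)/(729 Ω) = 7.874×10^-5 s.

τ ≈ 78.7 μs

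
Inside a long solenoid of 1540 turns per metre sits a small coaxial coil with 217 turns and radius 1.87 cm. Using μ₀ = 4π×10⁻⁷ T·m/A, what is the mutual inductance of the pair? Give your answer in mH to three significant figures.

The outer solenoid produces a uniform field B₁ = μ₀n₁I₁ across the inner coil,
so the flux linkage is N₂Φ = N₂B₁A₂ = μ₀n₁N₂A₂·I₁, giving M = μ₀n₁N₂A₂.
A₂ = πr² = π(1.870×10^-2 m)² = 1.099×10^-3 m².
M = (4π×10⁻⁷)(1540)(217)(1.099×10^-3) = 4.613×10^-4 H.

M ≈ 0.461 mH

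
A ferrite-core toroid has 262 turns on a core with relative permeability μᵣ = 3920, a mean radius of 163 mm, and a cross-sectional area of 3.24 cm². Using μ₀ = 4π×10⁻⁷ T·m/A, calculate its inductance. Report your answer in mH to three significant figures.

L ≈ 107 mH

For a thin toroid, L = μ₀μᵣN²A/(2πR).
L = (4π×10⁻⁷)(3920)(262)²(3.240×10^-4) / (2π×0.163 m) = 0.107 H.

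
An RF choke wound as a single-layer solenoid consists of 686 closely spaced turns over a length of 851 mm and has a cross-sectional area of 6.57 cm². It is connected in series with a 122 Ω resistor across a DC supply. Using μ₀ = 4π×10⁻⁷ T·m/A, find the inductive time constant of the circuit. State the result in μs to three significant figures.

A = 6.57 cm² = 6.570×10^-4 m².
L = μ₀N²A/ℓ = (4π×10⁻⁷)(686)²(6.570×10^-4)/(0.851) = 4.566×10^-4 H.
τ = L/R = (4.566×10^-4)/(122) = 3.742×10^-6 s.

τ ≈ 3.74 μs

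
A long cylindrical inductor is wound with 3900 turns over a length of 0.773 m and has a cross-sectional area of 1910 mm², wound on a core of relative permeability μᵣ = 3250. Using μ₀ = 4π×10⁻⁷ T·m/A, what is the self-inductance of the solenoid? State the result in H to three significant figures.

A = 1910 mm² = 1.910×10^-3 m².
For a long solenoid, L = μ₀μᵣN²A/ℓ.
L = (4π×10⁻⁷)(3250)(3900)²(1.910×10^-3)/(0.773 m) = 153.49 H.

L ≈ 153 H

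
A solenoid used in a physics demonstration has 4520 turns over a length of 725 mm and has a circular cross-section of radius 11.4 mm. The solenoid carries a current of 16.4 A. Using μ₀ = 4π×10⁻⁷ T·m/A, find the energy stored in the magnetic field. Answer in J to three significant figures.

A = πr² = π(1.140×10^-2 m)² = 4.083×10^-4 m².
L = μ₀N²A/ℓ = (4π×10⁻⁷)(4520)²(4.083×10^-4)/(0.725) = 1.446×10^-2 H.
U = ½LI² = ½(1.446×10^-2)(16.4)² = 1.944 J.

U ≈ 1.94 J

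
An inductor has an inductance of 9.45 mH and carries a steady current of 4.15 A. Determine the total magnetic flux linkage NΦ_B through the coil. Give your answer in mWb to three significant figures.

NΦ_B ≈ 39.2 mWb

From L = NΦ_B/I, the flux linkage is NΦ_B = LI.
NΦ_B = (9.450×10^-3 H)(4.15 A) = 3.922×10^-2 Wb.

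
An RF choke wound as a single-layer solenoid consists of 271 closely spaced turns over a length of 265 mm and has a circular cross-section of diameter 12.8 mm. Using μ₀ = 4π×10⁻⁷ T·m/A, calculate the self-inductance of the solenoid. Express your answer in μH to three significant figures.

L ≈ 44.8 μH

A = π(d/2)² = π(6.400×10^-3 m)² = 1.287×10^-4 m².
For a long solenoid, L = μ₀N²A/ℓ.
L = (4π×10⁻⁷)(271)²(1.287×10^-4)/(0.265 m) = 4.481×10^-5 H.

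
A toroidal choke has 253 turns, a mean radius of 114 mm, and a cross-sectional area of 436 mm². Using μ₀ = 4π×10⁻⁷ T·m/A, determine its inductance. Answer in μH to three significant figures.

For a thin toroid, L = μ₀N²A/(2πR).
L = (4π×10⁻⁷)(253)²(4.360×10^-4) / (2π×0.114 m) = 4.896×10^-5 H.

L ≈ 49.0 μH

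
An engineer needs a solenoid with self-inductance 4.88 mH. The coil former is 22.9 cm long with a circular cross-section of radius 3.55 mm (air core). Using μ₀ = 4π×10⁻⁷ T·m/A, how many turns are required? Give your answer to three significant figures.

A = πr² = π(3.550×10^-3 m)² = 3.959×10^-5 m².
From L = μ₀N²A/ℓ, N = √(Lℓ / (μ₀A)).
N = √[(4.880×10^-3)(0.229) / ((4π×10⁻⁷)×3.959×10^-5)] = √(2.246×10^7) ≈ 4739.4.

N ≈ 4740 turns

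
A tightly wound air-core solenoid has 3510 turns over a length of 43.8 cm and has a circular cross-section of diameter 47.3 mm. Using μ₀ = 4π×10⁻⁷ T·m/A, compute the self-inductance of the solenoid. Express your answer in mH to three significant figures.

L ≈ 62.1 mH

A = π(d/2)² = π(2.365×10^-2 m)² = 1.757×10^-3 m².
For a long solenoid, L = μ₀N²A/ℓ.
L = (4π×10⁻⁷)(3510)²(1.757×10^-3)/(0.438 m) = 6.211×10^-2 H.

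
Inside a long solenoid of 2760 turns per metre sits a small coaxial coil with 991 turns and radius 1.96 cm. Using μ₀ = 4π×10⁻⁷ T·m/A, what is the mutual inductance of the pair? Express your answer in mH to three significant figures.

The outer solenoid produces a uniform field B₁ = μ₀n₁I₁ across the inner coil,
so the flux linkage is N₂Φ = N₂B₁A₂ = μ₀n₁N₂A₂·I₁, giving M = μ₀n₁N₂A₂.
A₂ = πr² = π(1.960×10^-2 m)² = 1.207×10^-3 m².
M = (4π×10⁻⁷)(2760)(991)(1.207×10^-3) = 4.148×10^-3 H.

M ≈ 4.15 mH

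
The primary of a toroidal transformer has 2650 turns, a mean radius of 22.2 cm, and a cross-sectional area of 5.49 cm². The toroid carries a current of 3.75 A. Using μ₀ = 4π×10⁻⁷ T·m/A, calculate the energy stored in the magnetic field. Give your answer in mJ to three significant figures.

U ≈ 24.4 mJ

L = μ₀N²A/(2πR) = (4π×10⁻⁷)(2650)²(5.490×10^-4)/(2π×0.222) = 3.473×10^-3 H.
U = ½LI² = ½(3.473×10^-3)(3.75)² = 2.442×10^-2 J.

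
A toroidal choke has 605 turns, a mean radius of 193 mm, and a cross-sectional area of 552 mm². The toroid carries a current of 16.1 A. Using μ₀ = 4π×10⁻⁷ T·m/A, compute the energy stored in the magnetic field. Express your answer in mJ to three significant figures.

L = μ₀N²A/(2πR) = (4π×10⁻⁷)(605)²(5.520×10^-4)/(2π×0.193) = 2.094×10^-4 H.
U = ½LI² = ½(2.094×10^-4)(16.1)² = 2.714×10^-2 J.

U ≈ 27.1 mJ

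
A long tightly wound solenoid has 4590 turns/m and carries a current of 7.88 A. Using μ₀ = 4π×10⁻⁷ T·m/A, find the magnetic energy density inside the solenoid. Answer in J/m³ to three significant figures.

u ≈ 822 J/m³

B = μ₀nI = (4π×10⁻⁷)(4.590×10^3)(7.88) = 4.545×10^-2 T.
u = B²/(2μ₀) = (4.545×10^-2)²/(2×4π×10⁻⁷) = 822 J/m³.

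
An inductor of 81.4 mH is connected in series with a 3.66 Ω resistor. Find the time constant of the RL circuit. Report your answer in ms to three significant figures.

τ = L/R = (8.140×10^-2 H)/(3.66 Ω) = 2.224×10^-2 s.

τ ≈ 22.2 ms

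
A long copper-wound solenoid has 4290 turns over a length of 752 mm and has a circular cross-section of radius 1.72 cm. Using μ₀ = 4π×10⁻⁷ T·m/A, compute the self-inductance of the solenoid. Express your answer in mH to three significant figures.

A = πr² = π(1.720×10^-2 m)² = 9.294×10^-4 m².
For a long solenoid, L = μ₀N²A/ℓ.
L = (4π×10⁻⁷)(4290)²(9.294×10^-4)/(0.752 m) = 2.858×10^-2 H.

L ≈ 28.6 mH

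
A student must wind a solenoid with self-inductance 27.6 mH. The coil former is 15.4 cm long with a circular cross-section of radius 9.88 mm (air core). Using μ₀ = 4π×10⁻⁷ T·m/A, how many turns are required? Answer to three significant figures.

N ≈ 3320 turns

A = πr² = π(9.880×10^-3 m)² = 3.067×10^-4 m².
From L = μ₀N²A/ℓ, N = √(Lℓ / (μ₀A)).
N = √[(2.760×10^-2)(0.154) / ((4π×10⁻⁷)×3.067×10^-4)] = √(1.103×10^7) ≈ 3321.1.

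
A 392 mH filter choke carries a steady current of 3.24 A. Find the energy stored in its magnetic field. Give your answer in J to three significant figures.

U ≈ 2.06 J

Stored magnetic energy: U = ½LI².
U = ½(0.392 H)(3.24 A)² = 2.058 J.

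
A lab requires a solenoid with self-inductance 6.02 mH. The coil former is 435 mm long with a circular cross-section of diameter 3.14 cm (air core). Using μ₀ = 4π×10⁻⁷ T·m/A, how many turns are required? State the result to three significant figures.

A = π(d/2)² = π(1.570×10^-2 m)² = 7.744×10^-4 m².
From L = μ₀N²A/ℓ, N = √(Lℓ / (μ₀A)).
N = √[(6.020×10^-3)(0.435) / ((4π×10⁻⁷)×7.744×10^-4)] = √(2.691×10^6) ≈ 1640.5.

N ≈ 1640 turns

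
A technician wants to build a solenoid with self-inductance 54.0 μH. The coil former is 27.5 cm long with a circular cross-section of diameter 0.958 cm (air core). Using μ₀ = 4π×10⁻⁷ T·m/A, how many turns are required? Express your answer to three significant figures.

N ≈ 405 turns

A = π(d/2)² = π(4.790×10^-3 m)² = 7.208×10^-5 m².
From L = μ₀N²A/ℓ, N = √(Lℓ / (μ₀A)).
N = √[(5.400×10^-5)(0.275) / ((4π×10⁻⁷)×7.208×10^-5)] = √(1.639×10^5) ≈ 404.9.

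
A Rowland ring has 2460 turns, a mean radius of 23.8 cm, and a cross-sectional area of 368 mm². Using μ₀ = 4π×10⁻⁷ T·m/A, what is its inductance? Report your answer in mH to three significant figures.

L ≈ 1.87 mH

For a thin toroid, L = μ₀N²A/(2πR).
L = (4π×10⁻⁷)(2460)²(3.680×10^-4) / (2π×0.238 m) = 1.871×10^-3 H.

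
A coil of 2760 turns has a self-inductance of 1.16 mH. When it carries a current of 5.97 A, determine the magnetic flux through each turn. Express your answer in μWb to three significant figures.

Φ_B ≈ 2.51 μWb

From L = NΦ_B/I, the flux per turn is Φ_B = LI/N.
Φ_B = (1.160×10^-3 H)(5.97 A)/2760 = 2.509×10^-6 Wb.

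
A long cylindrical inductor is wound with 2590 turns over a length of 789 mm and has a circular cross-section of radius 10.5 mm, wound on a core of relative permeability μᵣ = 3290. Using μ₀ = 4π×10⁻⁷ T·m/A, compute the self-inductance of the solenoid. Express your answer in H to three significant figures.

A = πr² = π(1.050×10^-2 m)² = 3.464×10^-4 m².
For a long solenoid, L = μ₀μᵣN²A/ℓ.
L = (4π×10⁻⁷)(3290)(2590)²(3.464×10^-4)/(0.789 m) = 12.17 H.

L ≈ 12.2 H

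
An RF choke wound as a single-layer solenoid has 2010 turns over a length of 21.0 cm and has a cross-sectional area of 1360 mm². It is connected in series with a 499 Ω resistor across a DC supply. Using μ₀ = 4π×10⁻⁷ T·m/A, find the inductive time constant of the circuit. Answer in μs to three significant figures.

τ ≈ 65.9 μs

A = 1360 mm² = 1.360×10^-3 m².
L = μ₀N²A/ℓ = (4π×10⁻⁷)(2010)²(1.360×10^-3)/(0.21) = 3.288×10^-2 H.
τ = L/R = (3.288×10^-2)/(499) = 6.589×10^-5 s.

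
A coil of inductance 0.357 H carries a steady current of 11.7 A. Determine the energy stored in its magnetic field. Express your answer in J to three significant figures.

Stored magnetic energy: U = ½LI².
U = ½(0.357 H)(11.7 A)² = 24.43 J.

U ≈ 24.4 J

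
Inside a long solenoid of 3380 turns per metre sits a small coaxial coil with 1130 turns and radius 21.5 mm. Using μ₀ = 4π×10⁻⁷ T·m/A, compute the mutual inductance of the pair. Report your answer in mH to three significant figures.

The outer solenoid produces a uniform field B₁ = μ₀n₁I₁ across the inner coil,
so the flux linkage is N₂Φ = N₂B₁A₂ = μ₀n₁N₂A₂·I₁, giving M = μ₀n₁N₂A₂.
A₂ = πr² = π(2.150×10^-2 m)² = 1.452×10^-3 m².
M = (4π×10⁻⁷)(3380)(1130)(1.452×10^-3) = 6.970×10^-3 H.

M ≈ 6.97 mH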